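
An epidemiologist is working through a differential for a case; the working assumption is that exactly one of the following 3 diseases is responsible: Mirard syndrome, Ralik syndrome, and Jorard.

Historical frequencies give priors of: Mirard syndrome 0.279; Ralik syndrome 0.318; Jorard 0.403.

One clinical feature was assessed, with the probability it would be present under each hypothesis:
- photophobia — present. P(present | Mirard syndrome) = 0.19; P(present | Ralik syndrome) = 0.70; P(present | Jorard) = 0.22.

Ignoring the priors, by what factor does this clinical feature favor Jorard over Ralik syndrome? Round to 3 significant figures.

The Bayes factor is the ratio of the two likelihoods.
  Jorard: 0.22
  Ralik syndrome: 0.7
Bayes factor = 0.22 / 0.7 ≈ 0.314

0.314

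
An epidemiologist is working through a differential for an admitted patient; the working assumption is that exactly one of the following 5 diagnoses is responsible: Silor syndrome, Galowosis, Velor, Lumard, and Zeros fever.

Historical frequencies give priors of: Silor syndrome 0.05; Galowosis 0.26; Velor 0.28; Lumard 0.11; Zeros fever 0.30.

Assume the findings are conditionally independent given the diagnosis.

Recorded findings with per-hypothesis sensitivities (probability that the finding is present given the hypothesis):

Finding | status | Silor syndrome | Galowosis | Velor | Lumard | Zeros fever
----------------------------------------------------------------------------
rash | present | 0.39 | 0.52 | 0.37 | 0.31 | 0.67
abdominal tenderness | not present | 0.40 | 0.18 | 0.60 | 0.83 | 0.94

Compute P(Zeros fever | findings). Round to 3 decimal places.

Multiply each prior by the joint likelihood of the evidence pattern (using 1 − P(present | H) for each absent finding):
  Silor syndrome: 0.05 × 0.39 × (1 − 0.40) = 0.0117
  Galowosis: 0.26 × 0.52 × (1 − 0.18) = 0.11086
  Velor: 0.28 × 0.37 × (1 − 0.60) = 0.04144
  Lumard: 0.11 × 0.31 × (1 − 0.83) = 0.005797
  Zeros fever: 0.30 × 0.67 × (1 − 0.94) = 0.01206
Normalizing constant Z = 0.0117 + 0.11086 + 0.04144 + 0.005797 + 0.01206 = 0.18186.
P(Zeros fever | evidence) = 0.01206 / 0.18186 ≈ 0.066.

0.066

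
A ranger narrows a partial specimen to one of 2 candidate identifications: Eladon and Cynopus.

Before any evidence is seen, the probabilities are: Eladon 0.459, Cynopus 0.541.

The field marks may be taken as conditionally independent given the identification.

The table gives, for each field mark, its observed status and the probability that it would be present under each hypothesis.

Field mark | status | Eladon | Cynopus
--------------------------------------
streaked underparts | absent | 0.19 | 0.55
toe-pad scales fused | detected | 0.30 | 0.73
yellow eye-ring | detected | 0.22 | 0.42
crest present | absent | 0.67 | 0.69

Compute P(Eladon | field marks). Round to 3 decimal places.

0.259

For each hypothesis, the unnormalized posterior weight is prior × product of the field mark likelihoods (using 1 − P(present | H) for each absent field mark):
  Eladon: 0.459 × (1 − 0.19) × 0.30 × 0.22 × (1 − 0.67) = 0.0080976
  Cynopus: 0.541 × (1 − 0.55) × 0.73 × 0.42 × (1 − 0.69) = 0.023139
Normalizing constant Z = 0.0080976 + 0.023139 = 0.031237.
P(Eladon | evidence) = 0.0080976 / 0.031237 ≈ 0.259.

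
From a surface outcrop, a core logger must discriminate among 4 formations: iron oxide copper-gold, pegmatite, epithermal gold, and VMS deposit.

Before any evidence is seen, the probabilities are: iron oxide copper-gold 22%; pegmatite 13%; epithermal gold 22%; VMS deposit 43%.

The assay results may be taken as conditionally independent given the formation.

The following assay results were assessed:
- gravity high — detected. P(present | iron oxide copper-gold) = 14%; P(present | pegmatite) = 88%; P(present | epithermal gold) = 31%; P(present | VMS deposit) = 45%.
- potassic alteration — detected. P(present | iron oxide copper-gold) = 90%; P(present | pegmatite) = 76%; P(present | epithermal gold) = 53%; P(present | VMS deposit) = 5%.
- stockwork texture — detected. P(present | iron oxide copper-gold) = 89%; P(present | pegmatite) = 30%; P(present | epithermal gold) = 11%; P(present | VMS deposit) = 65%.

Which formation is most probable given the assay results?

pegmatite

Multiply each prior by the joint likelihood of the assay result pattern:
  iron oxide copper-gold: 0.22 × 0.14 × 0.90 × 0.89 = 0.024671
  pegmatite: 0.13 × 0.88 × 0.76 × 0.30 = 0.026083
  epithermal gold: 0.22 × 0.31 × 0.53 × 0.11 = 0.0039761
  VMS deposit: 0.43 × 0.45 × 0.05 × 0.65 = 0.0062888
Marginal likelihood of the evidence = 0.061019.
P(iron oxide copper-gold | evidence) ≈ 0.024671 / 0.061019 ≈ 0.404
P(pegmatite | evidence) ≈ 0.026083 / 0.061019 ≈ 0.427
P(epithermal gold | evidence) ≈ 0.0039761 / 0.061019 ≈ 0.065
P(VMS deposit | evidence) ≈ 0.0062888 / 0.061019 ≈ 0.103
The largest is 0.427, so pegmatite is most probable.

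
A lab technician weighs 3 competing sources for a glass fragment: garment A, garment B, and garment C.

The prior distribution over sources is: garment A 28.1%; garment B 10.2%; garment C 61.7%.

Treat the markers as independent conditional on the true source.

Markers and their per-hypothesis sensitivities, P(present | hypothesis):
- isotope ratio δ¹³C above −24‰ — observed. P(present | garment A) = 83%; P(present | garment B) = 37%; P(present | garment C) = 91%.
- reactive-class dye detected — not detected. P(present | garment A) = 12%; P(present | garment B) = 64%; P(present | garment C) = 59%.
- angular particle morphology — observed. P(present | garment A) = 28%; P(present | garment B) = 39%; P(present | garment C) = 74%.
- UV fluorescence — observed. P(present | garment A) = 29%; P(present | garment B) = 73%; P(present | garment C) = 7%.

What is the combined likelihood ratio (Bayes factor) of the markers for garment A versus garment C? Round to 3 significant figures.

3.07

Joint likelihood of the marker pattern under each hypothesis (using 1 − P(present | H) for each absent marker):
  garment A: 0.83 × (1 − 0.12) × 0.28 × 0.29 = 0.059308
  garment C: 0.91 × (1 − 0.59) × 0.74 × 0.07 = 0.019327
Bayes factor = 0.059308 / 0.019327 ≈ 3.07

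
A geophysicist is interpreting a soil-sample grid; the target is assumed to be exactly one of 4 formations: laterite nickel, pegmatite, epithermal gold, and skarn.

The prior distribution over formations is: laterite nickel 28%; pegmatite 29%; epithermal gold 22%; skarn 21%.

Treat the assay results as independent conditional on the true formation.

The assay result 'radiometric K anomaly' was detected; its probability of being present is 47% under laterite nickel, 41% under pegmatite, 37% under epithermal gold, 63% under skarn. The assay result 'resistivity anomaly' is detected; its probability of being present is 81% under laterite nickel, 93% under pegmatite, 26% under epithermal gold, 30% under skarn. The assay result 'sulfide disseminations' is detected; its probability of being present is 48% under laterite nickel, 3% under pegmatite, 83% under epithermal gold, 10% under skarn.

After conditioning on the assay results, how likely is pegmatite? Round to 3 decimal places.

For each hypothesis, the unnormalized posterior weight is prior × product of the assay result likelihoods:
  laterite nickel: 0.28 × 0.47 × 0.81 × 0.48 = 0.051166
  pegmatite: 0.29 × 0.41 × 0.93 × 0.03 = 0.0033173
  epithermal gold: 0.22 × 0.37 × 0.26 × 0.83 = 0.017566
  skarn: 0.21 × 0.63 × 0.30 × 0.10 = 0.003969
Marginal likelihood of the evidence = 0.076019.
P(pegmatite | evidence) = 0.0033173 / 0.076019 ≈ 0.044.

0.044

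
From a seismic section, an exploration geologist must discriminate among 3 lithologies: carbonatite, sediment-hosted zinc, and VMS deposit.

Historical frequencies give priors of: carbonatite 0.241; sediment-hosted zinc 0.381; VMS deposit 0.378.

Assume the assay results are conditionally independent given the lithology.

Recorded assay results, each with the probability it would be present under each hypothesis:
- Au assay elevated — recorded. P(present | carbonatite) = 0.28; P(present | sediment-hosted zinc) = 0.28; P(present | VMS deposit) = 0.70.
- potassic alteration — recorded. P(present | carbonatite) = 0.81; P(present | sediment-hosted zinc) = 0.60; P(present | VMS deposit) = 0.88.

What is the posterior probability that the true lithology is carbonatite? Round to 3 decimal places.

0.155

For each hypothesis, the unnormalized posterior weight is prior × product of the assay result likelihoods:
  carbonatite: 0.241 × 0.28 × 0.81 = 0.054659
  sediment-hosted zinc: 0.381 × 0.28 × 0.60 = 0.064008
  VMS deposit: 0.378 × 0.70 × 0.88 = 0.23285
Marginal likelihood of the evidence = 0.35151.
P(carbonatite | evidence) = 0.054659 / 0.35151 ≈ 0.155.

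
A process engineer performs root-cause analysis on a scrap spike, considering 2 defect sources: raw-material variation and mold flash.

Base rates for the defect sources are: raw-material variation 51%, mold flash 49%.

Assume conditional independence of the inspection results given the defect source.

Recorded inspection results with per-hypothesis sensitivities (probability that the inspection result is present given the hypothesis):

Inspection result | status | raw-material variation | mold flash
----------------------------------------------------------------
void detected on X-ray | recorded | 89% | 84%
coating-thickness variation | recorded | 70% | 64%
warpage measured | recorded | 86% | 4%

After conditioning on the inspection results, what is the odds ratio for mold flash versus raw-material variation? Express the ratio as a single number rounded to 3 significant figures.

0.0386

The normalizing constant cancels in an odds ratio, so compute prior × likelihood for the two hypotheses only:
  mold flash: 0.49 × 0.84 × 0.64 × 0.04 = 0.010537
  raw-material variation: 0.51 × 0.89 × 0.70 × 0.86 = 0.27325
Odds(mold flash : raw-material variation) = 0.010537 / 0.27325 ≈ 0.0386.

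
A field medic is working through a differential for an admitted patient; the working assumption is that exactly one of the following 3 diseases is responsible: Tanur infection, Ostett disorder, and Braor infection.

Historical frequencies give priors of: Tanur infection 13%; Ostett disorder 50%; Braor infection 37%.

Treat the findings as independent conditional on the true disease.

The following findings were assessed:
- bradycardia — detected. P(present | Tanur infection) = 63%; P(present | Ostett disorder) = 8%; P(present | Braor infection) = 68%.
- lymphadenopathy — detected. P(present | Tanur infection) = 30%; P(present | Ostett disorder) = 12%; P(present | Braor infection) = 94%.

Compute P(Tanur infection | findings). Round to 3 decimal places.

Multiply each prior by the joint likelihood of the evidence pattern:
  Tanur infection: 0.13 × 0.63 × 0.30 = 0.02457
  Ostett disorder: 0.50 × 0.08 × 0.12 = 0.0048
  Braor infection: 0.37 × 0.68 × 0.94 = 0.2365
Marginal likelihood of the evidence = 0.26587.
P(Tanur infection | evidence) = 0.02457 / 0.26587 ≈ 0.092.

0.092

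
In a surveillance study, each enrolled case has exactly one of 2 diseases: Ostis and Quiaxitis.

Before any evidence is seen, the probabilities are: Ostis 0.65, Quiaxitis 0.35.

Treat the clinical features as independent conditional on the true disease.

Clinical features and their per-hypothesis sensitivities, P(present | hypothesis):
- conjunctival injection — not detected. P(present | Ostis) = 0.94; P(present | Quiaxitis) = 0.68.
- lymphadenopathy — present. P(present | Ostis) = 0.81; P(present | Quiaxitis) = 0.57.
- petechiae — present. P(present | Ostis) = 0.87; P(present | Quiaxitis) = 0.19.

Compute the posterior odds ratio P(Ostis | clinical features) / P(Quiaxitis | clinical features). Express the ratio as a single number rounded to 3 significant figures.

Unnormalized posterior weight (prior times the clinical feature likelihoods) for each of the two hypotheses (using 1 − P(present | H) for each absent clinical feature):
  Ostis: 0.65 × (1 − 0.94) × 0.81 × 0.87 = 0.027483
  Quiaxitis: 0.35 × (1 − 0.68) × 0.57 × 0.19 = 0.01213
Odds(Ostis : Quiaxitis) = 0.027483 / 0.01213 ≈ 2.27.

2.27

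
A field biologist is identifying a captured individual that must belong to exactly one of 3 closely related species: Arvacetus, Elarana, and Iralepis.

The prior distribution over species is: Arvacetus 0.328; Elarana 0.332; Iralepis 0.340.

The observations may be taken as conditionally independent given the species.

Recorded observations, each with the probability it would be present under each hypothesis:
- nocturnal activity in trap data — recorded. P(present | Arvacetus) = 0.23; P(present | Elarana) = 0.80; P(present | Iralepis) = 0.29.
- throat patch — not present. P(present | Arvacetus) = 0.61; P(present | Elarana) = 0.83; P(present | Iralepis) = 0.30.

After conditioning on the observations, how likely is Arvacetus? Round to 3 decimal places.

0.205

By Bayes' rule with conditional independence, the unnormalized weight for each hypothesis is prior × ∏ likelihoods (using 1 − P(present | H) for each absent observation):
  Arvacetus: 0.328 × 0.23 × (1 − 0.61) = 0.029422
  Elarana: 0.332 × 0.80 × (1 − 0.83) = 0.045152
  Iralepis: 0.340 × 0.29 × (1 − 0.30) = 0.06902
Marginal likelihood of the evidence = 0.14359.
P(Arvacetus | evidence) = 0.029422 / 0.14359 ≈ 0.205.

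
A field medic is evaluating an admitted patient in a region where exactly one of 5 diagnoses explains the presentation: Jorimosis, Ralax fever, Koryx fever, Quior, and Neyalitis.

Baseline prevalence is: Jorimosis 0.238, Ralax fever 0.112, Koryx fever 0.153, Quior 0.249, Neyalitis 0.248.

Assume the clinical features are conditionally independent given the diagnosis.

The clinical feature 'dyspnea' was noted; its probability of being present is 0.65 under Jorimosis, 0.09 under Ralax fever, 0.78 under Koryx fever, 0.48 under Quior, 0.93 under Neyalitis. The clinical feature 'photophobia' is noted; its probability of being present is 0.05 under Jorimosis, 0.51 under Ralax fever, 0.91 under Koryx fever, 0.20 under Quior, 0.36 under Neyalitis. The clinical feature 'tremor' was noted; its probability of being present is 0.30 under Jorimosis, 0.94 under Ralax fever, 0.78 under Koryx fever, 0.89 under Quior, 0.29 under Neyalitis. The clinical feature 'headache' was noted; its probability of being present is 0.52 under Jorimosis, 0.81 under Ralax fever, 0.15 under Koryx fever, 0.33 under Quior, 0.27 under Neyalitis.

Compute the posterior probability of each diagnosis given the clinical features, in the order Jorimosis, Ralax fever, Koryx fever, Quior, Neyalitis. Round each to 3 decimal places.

By Bayes' rule with conditional independence, the unnormalized weight for each hypothesis is prior × ∏ likelihoods:
  Jorimosis: 0.238 × 0.65 × 0.05 × 0.30 × 0.52 = 0.0012067
  Ralax fever: 0.112 × 0.09 × 0.51 × 0.94 × 0.81 = 0.0039142
  Koryx fever: 0.153 × 0.78 × 0.91 × 0.78 × 0.15 = 0.012706
  Quior: 0.249 × 0.48 × 0.20 × 0.89 × 0.33 = 0.0070206
  Neyalitis: 0.248 × 0.93 × 0.36 × 0.29 × 0.27 = 0.0065013
Normalizing constant Z = 0.0012067 + 0.0039142 + 0.012706 + 0.0070206 + 0.0065013 = 0.031349.
P(Jorimosis | evidence) = 0.0012067 / 0.031349 ≈ 0.038
P(Ralax fever | evidence) = 0.0039142 / 0.031349 ≈ 0.125
P(Koryx fever | evidence) = 0.012706 / 0.031349 ≈ 0.405
P(Quior | evidence) = 0.0070206 / 0.031349 ≈ 0.224
P(Neyalitis | evidence) = 0.0065013 / 0.031349 ≈ 0.207

0.038, 0.125, 0.405, 0.224, 0.207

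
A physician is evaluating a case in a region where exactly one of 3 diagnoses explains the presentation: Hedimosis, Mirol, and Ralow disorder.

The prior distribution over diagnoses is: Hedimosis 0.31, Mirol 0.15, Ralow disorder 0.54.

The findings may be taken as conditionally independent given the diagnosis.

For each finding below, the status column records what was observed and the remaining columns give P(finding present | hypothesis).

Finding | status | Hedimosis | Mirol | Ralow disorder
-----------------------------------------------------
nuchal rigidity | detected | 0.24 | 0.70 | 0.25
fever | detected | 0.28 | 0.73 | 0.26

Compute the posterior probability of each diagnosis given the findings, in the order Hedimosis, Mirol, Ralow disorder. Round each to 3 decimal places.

0.157, 0.578, 0.265

Multiply each prior by the joint likelihood of the evidence pattern:
  Hedimosis: 0.31 × 0.24 × 0.28 = 0.020832
  Mirol: 0.15 × 0.70 × 0.73 = 0.07665
  Ralow disorder: 0.54 × 0.25 × 0.26 = 0.0351
Normalizing constant Z = 0.020832 + 0.07665 + 0.0351 = 0.13258.
P(Hedimosis | evidence) = 0.020832 / 0.13258 ≈ 0.157
P(Mirol | evidence) = 0.07665 / 0.13258 ≈ 0.578
P(Ralow disorder | evidence) = 0.0351 / 0.13258 ≈ 0.265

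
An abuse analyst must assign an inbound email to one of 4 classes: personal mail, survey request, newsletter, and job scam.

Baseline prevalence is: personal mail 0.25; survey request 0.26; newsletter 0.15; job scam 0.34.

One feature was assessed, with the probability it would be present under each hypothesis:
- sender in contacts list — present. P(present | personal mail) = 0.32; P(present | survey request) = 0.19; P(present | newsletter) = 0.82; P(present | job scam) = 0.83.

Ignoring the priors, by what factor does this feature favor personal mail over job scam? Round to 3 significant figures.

The Bayes factor is the ratio of the two likelihoods.
  personal mail: 0.32
  job scam: 0.83
Bayes factor = 0.32 / 0.83 ≈ 0.386

0.386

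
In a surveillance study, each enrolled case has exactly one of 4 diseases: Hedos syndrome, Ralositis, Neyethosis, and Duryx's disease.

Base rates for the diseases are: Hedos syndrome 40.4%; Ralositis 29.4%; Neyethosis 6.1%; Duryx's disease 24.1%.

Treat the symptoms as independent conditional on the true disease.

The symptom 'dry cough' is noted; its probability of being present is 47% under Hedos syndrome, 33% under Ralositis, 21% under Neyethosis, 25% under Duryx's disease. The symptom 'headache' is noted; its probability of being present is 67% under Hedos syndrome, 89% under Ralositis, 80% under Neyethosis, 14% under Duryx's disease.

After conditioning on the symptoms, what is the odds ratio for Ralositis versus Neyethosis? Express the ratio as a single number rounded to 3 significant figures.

Unnormalized posterior weight (prior times the symptom likelihoods) for each of the two hypotheses:
  Ralositis: 0.294 × 0.33 × 0.89 = 0.086348
  Neyethosis: 0.061 × 0.21 × 0.80 = 0.010248
Posterior odds = 0.086348 / 0.010248 ≈ 8.43.

8.43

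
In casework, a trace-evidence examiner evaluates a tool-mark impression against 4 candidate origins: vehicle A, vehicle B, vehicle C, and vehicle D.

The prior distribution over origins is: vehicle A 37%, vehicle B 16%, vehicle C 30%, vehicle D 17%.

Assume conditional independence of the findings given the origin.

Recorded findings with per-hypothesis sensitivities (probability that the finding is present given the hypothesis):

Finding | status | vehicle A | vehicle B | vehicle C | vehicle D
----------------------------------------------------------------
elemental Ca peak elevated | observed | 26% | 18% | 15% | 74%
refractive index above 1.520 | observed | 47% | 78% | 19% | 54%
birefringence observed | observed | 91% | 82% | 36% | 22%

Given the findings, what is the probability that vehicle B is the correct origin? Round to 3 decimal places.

By Bayes' rule with conditional independence, the unnormalized weight for each hypothesis is prior × ∏ likelihoods:
  vehicle A: 0.37 × 0.26 × 0.47 × 0.91 = 0.041145
  vehicle B: 0.16 × 0.18 × 0.78 × 0.82 = 0.01842
  vehicle C: 0.30 × 0.15 × 0.19 × 0.36 = 0.003078
  vehicle D: 0.17 × 0.74 × 0.54 × 0.22 = 0.014945
Marginal likelihood of the evidence = 0.077588.
P(vehicle B | evidence) = 0.01842 / 0.077588 ≈ 0.237.

0.237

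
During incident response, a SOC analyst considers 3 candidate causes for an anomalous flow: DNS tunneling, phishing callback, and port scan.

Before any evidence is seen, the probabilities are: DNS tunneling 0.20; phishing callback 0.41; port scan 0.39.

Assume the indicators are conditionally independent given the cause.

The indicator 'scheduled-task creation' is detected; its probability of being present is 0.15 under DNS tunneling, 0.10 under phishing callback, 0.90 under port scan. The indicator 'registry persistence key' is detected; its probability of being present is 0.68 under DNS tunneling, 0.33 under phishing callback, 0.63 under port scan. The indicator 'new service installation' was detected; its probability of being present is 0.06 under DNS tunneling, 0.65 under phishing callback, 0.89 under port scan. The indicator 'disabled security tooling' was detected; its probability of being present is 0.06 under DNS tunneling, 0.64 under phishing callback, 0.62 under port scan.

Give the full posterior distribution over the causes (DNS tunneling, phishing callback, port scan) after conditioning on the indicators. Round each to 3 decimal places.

0.001, 0.044, 0.955

By Bayes' rule with conditional independence, the unnormalized weight for each hypothesis is prior × ∏ likelihoods:
  DNS tunneling: 0.20 × 0.15 × 0.68 × 0.06 × 0.06 = 7.344e-05
  phishing callback: 0.41 × 0.10 × 0.33 × 0.65 × 0.64 = 0.0056285
  port scan: 0.39 × 0.90 × 0.63 × 0.89 × 0.62 = 0.12202
The unnormalized weights sum to 0.12772.
P(DNS tunneling | evidence) = 7.344e-05 / 0.12772 ≈ 0.001
P(phishing callback | evidence) = 0.0056285 / 0.12772 ≈ 0.044
P(port scan | evidence) = 0.12202 / 0.12772 ≈ 0.955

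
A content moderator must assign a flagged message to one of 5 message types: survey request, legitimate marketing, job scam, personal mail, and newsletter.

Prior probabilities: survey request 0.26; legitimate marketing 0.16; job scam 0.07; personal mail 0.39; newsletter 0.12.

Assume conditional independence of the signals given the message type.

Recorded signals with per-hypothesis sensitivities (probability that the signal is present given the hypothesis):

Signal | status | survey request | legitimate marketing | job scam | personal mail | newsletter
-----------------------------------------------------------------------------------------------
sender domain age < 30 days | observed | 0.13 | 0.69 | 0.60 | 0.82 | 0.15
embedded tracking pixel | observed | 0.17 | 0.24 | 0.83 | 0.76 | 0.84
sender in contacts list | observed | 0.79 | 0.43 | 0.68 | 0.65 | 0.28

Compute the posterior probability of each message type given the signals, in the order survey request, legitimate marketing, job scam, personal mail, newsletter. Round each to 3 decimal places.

0.022, 0.056, 0.117, 0.783, 0.021

Multiply each prior by the joint likelihood of the signal pattern:
  survey request: 0.26 × 0.13 × 0.17 × 0.79 = 0.0045393
  legitimate marketing: 0.16 × 0.69 × 0.24 × 0.43 = 0.011393
  job scam: 0.07 × 0.60 × 0.83 × 0.68 = 0.023705
  personal mail: 0.39 × 0.82 × 0.76 × 0.65 = 0.15798
  newsletter: 0.12 × 0.15 × 0.84 × 0.28 = 0.0042336
Normalizing constant Z = 0.0045393 + 0.011393 + 0.023705 + 0.15798 + 0.0042336 = 0.20185.
P(survey request | evidence) = 0.0045393 / 0.20185 ≈ 0.022
P(legitimate marketing | evidence) = 0.011393 / 0.20185 ≈ 0.056
P(job scam | evidence) = 0.023705 / 0.20185 ≈ 0.117
P(personal mail | evidence) = 0.15798 / 0.20185 ≈ 0.783
P(newsletter | evidence) = 0.0042336 / 0.20185 ≈ 0.021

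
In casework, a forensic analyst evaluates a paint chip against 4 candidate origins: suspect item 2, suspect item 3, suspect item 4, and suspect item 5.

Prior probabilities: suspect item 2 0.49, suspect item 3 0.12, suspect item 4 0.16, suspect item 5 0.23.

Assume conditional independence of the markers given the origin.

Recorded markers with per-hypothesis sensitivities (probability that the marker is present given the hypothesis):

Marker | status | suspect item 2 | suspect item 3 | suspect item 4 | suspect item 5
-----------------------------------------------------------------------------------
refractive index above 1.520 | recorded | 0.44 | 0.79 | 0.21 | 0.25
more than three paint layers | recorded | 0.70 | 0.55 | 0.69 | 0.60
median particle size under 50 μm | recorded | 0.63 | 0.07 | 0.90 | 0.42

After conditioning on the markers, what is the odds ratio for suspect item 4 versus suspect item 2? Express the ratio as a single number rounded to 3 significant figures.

0.219

Posterior odds equal prior odds times the likelihood ratio; only the two competing hypotheses matter.
  suspect item 4: 0.16 × 0.21 × 0.69 × 0.90 = 0.020866
  suspect item 2: 0.49 × 0.44 × 0.70 × 0.63 = 0.09508
Odds(suspect item 4 : suspect item 2) = 0.020866 / 0.09508 ≈ 0.219.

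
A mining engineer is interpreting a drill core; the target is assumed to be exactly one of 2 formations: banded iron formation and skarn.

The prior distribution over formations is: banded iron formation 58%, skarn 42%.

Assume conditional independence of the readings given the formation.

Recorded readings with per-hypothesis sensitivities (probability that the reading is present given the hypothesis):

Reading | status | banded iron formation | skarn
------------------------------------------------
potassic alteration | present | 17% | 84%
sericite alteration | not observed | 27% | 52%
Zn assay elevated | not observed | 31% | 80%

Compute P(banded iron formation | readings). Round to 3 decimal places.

0.595

For each hypothesis, the unnormalized posterior weight is prior × product of the reading likelihoods (using 1 − P(present | H) for each absent reading):
  banded iron formation: 0.58 × 0.17 × (1 − 0.27) × (1 − 0.31) = 0.049665
  skarn: 0.42 × 0.84 × (1 − 0.52) × (1 − 0.80) = 0.033869
Normalizing constant Z = 0.049665 + 0.033869 = 0.083534.
P(banded iron formation | evidence) = 0.049665 / 0.083534 ≈ 0.595.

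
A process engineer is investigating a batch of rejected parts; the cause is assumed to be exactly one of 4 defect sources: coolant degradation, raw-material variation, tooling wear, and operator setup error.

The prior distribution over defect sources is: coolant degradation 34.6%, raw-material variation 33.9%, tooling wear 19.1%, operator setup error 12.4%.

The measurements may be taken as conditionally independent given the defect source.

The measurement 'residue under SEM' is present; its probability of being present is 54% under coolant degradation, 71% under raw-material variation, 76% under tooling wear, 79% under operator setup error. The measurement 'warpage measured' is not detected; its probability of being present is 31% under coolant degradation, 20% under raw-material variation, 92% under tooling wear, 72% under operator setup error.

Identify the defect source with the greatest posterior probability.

Multiply each prior by the joint likelihood of the measurement pattern (using 1 − P(present | H) for each absent measurement):
  coolant degradation: 0.346 × 0.54 × (1 − 0.31) = 0.12892
  raw-material variation: 0.339 × 0.71 × (1 − 0.20) = 0.19255
  tooling wear: 0.191 × 0.76 × (1 − 0.92) = 0.011613
  operator setup error: 0.124 × 0.79 × (1 − 0.72) = 0.027429
Marginal likelihood of the evidence = 0.36051.
P(coolant degradation | evidence) ≈ 0.12892 / 0.36051 ≈ 0.358
P(raw-material variation | evidence) ≈ 0.19255 / 0.36051 ≈ 0.534
P(tooling wear | evidence) ≈ 0.011613 / 0.36051 ≈ 0.032
P(operator setup error | evidence) ≈ 0.027429 / 0.36051 ≈ 0.076
The largest is 0.534, so raw-material variation is most probable.

raw-material variation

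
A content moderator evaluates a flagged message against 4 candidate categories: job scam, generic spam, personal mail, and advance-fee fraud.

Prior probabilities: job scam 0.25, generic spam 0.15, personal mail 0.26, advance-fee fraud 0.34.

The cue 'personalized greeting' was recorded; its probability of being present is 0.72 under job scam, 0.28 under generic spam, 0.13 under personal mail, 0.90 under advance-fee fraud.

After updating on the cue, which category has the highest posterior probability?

advance-fee fraud

For each hypothesis, the unnormalized posterior weight is prior × likelihood:
  job scam: 0.25 × 0.72 = 0.18
  generic spam: 0.15 × 0.28 = 0.042
  personal mail: 0.26 × 0.13 = 0.0338
  advance-fee fraud: 0.34 × 0.90 = 0.306
Normalizing constant Z = 0.18 + 0.042 + 0.0338 + 0.306 = 0.5618.
P(job scam | evidence) ≈ 0.18 / 0.5618 ≈ 0.320
P(generic spam | evidence) ≈ 0.042 / 0.5618 ≈ 0.075
P(personal mail | evidence) ≈ 0.0338 / 0.5618 ≈ 0.060
P(advance-fee fraud | evidence) ≈ 0.306 / 0.5618 ≈ 0.545
The largest is 0.545, so advance-fee fraud is most probable.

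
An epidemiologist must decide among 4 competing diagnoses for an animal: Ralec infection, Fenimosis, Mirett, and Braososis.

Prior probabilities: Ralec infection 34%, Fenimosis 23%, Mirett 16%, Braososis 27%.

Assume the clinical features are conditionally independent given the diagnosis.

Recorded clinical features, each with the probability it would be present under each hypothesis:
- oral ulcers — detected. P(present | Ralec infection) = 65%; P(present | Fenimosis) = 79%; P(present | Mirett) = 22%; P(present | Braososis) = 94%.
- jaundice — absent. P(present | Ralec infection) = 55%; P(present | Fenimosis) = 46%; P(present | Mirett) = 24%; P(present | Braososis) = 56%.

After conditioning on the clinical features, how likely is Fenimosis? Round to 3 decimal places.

By Bayes' rule with conditional independence, the unnormalized weight for each hypothesis is prior × ∏ likelihoods (using 1 − P(present | H) for each absent clinical feature):
  Ralec infection: 0.34 × 0.65 × (1 − 0.55) = 0.09945
  Fenimosis: 0.23 × 0.79 × (1 − 0.46) = 0.098118
  Mirett: 0.16 × 0.22 × (1 − 0.24) = 0.026752
  Braososis: 0.27 × 0.94 × (1 − 0.56) = 0.11167
Marginal likelihood of the evidence = 0.33599.
P(Fenimosis | evidence) = 0.098118 / 0.33599 ≈ 0.292.

0.292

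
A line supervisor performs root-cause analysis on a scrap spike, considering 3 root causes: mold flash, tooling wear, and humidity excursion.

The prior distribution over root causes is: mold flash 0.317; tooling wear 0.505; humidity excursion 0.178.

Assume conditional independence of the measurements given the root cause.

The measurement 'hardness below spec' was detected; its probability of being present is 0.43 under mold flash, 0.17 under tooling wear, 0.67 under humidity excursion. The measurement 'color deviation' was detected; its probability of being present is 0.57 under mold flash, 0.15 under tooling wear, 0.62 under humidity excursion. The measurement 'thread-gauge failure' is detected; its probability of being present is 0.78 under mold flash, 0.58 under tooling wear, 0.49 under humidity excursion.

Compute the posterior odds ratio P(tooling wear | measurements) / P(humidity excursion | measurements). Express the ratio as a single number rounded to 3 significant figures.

0.206

Unnormalized posterior weight (prior times the measurement likelihoods) for each of the two hypotheses:
  tooling wear: 0.505 × 0.17 × 0.15 × 0.58 = 0.007469
  humidity excursion: 0.178 × 0.67 × 0.62 × 0.49 = 0.036231
Odds(tooling wear : humidity excursion) = 0.007469 / 0.036231 ≈ 0.206.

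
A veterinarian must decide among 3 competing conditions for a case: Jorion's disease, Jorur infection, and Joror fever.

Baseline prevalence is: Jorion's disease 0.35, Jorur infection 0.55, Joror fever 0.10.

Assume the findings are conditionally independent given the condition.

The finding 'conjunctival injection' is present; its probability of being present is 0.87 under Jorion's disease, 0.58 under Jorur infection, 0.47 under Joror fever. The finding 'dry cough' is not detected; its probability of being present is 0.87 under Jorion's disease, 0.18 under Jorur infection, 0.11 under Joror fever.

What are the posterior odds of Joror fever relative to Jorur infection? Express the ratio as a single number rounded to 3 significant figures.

0.160

The normalizing constant cancels in an odds ratio, so compute prior × likelihood for the two hypotheses only (using 1 − P(present | H) for each absent finding):
  Joror fever: 0.10 × 0.47 × (1 − 0.11) = 0.04183
  Jorur infection: 0.55 × 0.58 × (1 − 0.18) = 0.26158
Odds(Joror fever : Jorur infection) = 0.04183 / 0.26158 ≈ 0.160.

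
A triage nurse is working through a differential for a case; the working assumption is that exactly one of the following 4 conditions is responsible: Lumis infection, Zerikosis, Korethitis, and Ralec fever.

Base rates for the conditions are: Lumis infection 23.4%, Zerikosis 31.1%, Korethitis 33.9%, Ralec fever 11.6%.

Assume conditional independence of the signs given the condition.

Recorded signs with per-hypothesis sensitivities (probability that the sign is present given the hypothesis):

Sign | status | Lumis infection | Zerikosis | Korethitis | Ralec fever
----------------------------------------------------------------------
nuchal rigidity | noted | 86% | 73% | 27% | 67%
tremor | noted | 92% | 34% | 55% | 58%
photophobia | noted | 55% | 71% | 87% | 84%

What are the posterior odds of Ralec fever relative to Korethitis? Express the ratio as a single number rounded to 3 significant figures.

Unnormalized posterior weight (prior times the sign likelihoods) for each of the two hypotheses:
  Ralec fever: 0.116 × 0.67 × 0.58 × 0.84 = 0.037865
  Korethitis: 0.339 × 0.27 × 0.55 × 0.87 = 0.043797
Odds(Ralec fever : Korethitis) = 0.037865 / 0.043797 ≈ 0.865.

0.865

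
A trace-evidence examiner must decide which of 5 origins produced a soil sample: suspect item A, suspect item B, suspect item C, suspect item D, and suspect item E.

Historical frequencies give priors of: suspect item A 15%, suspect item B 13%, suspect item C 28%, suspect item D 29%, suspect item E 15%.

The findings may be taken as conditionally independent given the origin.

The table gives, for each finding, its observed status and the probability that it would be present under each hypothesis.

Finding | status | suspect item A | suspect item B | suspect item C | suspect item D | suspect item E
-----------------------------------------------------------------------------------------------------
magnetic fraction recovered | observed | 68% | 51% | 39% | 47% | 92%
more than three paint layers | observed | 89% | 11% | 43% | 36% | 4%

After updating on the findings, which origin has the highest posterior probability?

By Bayes' rule with conditional independence, the unnormalized weight for each hypothesis is prior × ∏ likelihoods:
  suspect item A: 0.15 × 0.68 × 0.89 = 0.09078
  suspect item B: 0.13 × 0.51 × 0.11 = 0.007293
  suspect item C: 0.28 × 0.39 × 0.43 = 0.046956
  suspect item D: 0.29 × 0.47 × 0.36 = 0.049068
  suspect item E: 0.15 × 0.92 × 0.04 = 0.00552
Marginal likelihood of the evidence = 0.19962.
P(suspect item A | evidence) ≈ 0.09078 / 0.19962 ≈ 0.455
P(suspect item B | evidence) ≈ 0.007293 / 0.19962 ≈ 0.037
P(suspect item C | evidence) ≈ 0.046956 / 0.19962 ≈ 0.235
P(suspect item D | evidence) ≈ 0.049068 / 0.19962 ≈ 0.246
P(suspect item E | evidence) ≈ 0.00552 / 0.19962 ≈ 0.028
The largest is 0.455, so suspect item A is most probable.

suspect item A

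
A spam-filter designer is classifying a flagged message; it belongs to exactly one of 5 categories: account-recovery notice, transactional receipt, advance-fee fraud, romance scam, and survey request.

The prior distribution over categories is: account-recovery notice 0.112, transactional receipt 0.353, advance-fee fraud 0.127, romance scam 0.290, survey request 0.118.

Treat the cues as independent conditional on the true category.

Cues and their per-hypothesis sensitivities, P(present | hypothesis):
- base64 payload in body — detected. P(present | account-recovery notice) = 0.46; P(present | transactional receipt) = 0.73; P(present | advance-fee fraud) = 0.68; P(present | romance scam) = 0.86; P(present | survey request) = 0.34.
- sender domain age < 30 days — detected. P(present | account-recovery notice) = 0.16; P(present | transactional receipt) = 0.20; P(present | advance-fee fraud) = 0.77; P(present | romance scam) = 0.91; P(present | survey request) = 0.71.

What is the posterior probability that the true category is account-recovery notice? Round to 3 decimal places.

For each hypothesis, the unnormalized posterior weight is prior × product of the cue likelihoods:
  account-recovery notice: 0.112 × 0.46 × 0.16 = 0.0082432
  transactional receipt: 0.353 × 0.73 × 0.20 = 0.051538
  advance-fee fraud: 0.127 × 0.68 × 0.77 = 0.066497
  romance scam: 0.290 × 0.86 × 0.91 = 0.22695
  survey request: 0.118 × 0.34 × 0.71 = 0.028485
The unnormalized weights sum to 0.38172.
P(account-recovery notice | evidence) = 0.0082432 / 0.38172 ≈ 0.022.

0.022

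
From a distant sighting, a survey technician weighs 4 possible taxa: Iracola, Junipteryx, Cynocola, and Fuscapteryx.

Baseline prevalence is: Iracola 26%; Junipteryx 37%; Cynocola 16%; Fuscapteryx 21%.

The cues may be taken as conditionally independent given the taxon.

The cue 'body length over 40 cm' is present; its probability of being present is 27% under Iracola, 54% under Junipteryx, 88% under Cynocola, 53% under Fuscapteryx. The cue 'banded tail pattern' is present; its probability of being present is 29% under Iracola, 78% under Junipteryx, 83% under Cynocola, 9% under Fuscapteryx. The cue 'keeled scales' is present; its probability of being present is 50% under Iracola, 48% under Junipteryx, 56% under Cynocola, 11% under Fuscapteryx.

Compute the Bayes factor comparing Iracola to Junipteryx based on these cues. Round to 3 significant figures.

The Bayes factor is the ratio of the joint likelihoods of the cue pattern under the two hypotheses.
  Iracola: 0.27 × 0.29 × 0.50 = 0.03915
  Junipteryx: 0.54 × 0.78 × 0.48 = 0.20218
Bayes factor = 0.03915 / 0.20218 ≈ 0.194

0.194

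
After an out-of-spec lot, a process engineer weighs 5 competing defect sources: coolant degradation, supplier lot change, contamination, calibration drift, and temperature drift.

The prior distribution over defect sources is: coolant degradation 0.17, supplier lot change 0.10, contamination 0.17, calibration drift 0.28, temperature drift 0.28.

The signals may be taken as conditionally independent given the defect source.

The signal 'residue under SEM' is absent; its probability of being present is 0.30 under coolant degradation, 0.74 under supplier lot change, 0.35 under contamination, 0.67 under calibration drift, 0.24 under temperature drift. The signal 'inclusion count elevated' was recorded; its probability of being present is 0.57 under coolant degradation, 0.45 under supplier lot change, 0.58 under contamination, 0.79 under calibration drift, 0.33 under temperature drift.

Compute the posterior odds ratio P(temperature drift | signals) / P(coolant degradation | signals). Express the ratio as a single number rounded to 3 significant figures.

1.04

Posterior odds equal prior odds times the likelihood ratio; only the two competing hypotheses matter (using 1 − P(present | H) for each absent signal).
  temperature drift: 0.28 × (1 − 0.24) × 0.33 = 0.070224
  coolant degradation: 0.17 × (1 − 0.30) × 0.57 = 0.06783
Posterior odds = 0.070224 / 0.06783 ≈ 1.04.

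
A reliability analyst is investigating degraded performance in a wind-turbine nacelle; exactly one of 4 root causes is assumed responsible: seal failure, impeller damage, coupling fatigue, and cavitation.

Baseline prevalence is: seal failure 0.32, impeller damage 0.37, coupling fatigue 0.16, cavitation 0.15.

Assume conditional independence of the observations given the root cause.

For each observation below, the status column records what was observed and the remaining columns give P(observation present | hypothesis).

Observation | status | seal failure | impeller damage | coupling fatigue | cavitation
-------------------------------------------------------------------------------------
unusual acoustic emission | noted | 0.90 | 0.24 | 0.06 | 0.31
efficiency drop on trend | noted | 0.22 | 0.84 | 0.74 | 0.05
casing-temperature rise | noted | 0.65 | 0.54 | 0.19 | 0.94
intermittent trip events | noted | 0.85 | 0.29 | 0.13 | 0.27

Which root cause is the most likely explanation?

seal failure

By Bayes' rule with conditional independence, the unnormalized weight for each hypothesis is prior × ∏ likelihoods:
  seal failure: 0.32 × 0.90 × 0.22 × 0.65 × 0.85 = 0.035006
  impeller damage: 0.37 × 0.24 × 0.84 × 0.54 × 0.29 = 0.011681
  coupling fatigue: 0.16 × 0.06 × 0.74 × 0.19 × 0.13 = 0.00017547
  cavitation: 0.15 × 0.31 × 0.05 × 0.94 × 0.27 = 0.00059009
Marginal likelihood of the evidence = 0.047453.
P(seal failure | evidence) ≈ 0.035006 / 0.047453 ≈ 0.738
P(impeller damage | evidence) ≈ 0.011681 / 0.047453 ≈ 0.246
P(coupling fatigue | evidence) ≈ 0.00017547 / 0.047453 ≈ 0.004
P(cavitation | evidence) ≈ 0.00059009 / 0.047453 ≈ 0.012
The largest is 0.738, so seal failure is most probable.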